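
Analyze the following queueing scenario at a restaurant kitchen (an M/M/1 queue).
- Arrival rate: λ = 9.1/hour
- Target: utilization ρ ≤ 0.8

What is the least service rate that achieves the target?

ρ = λ/μ, so μ = λ/ρ
μ ≥ 9.1/0.8 = 11.3750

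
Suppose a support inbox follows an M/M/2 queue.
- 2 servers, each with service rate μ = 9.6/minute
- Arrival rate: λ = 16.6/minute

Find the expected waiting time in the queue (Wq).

Traffic intensity: ρ = λ/(cμ) = 16.6/(2×9.6) = 0.8646
Since ρ = 0.8646 < 1, system is stable.
Offered load a = λ/μ = cρ = 16.6/9.6 = 1.7292
P₀ = [ Σₙ₌₀^1 aⁿ/n! + a^2/(2!(1-ρ)) ]⁻¹
Σ = a^0/0! + a^1/1! = 1.0000 + 1.7292 = 2.7292
a^2/(2!(1-ρ)) = 2.990017/(2 × 0.1354167) = 11.0401
P₀ = 1/(2.7292 + 11.0401) = 0.07263
Lq = P₀·a^2·ρ / (2!(1-ρ)²) = 0.0726257 × 2.99002 × 0.864583 / (2 × 0.0183377) = 5.1191
Wq = Lq/λ = 5.1191/16.6 = 0.3084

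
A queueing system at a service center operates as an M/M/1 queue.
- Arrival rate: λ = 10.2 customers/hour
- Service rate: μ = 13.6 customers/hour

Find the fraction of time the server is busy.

Server utilization: ρ = λ/μ
ρ = 10.2/13.6 = 0.7500
The server is busy 75.00% of the time.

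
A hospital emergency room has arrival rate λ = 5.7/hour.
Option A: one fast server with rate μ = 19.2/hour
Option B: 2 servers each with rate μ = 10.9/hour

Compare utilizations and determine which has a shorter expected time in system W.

Option A: single server μ = 19.2 (M/M/1)
  ρ_A = 5.7/19.2 = 0.2969
  W_A = 1/(μ-λ) = 1/(19.2-5.7) = 1/13.50 = 0.07407

Option B: 2 servers μ = 10.9 (M/M/2)
  ρ_B = λ/(cμ) = 5.7/(2×10.9) = 0.2615
  Offered load a = λ/μ = cρ = 5.7/10.9 = 0.5229
  P₀ = [ Σₙ₌₀^1 aⁿ/n! + a^2/(2!(1-ρ)) ]⁻¹
  Σ = a^0/0! + a^1/1! = 1.0000 + 0.5229 = 1.5229
  a^2/(2!(1-ρ)) = 0.27346/(2 × 0.73853) = 0.1851
  P₀ = 1/(1.5229 + 0.1851) = 0.5855
  Lq = P₀·a^2·ρ / (2!(1-ρ)²) = 0.58545 × 0.27346 × 0.26147 / (2 × 0.54543) = 0.03837
  Wq_B = Lq/λ = 0.038374/5.7 = 0.0067323
  W_B = Wq_B + 1/μ = 0.0067323 + 0.091743 = 0.09848

Since W_A = 0.07407 < W_B = 0.09848, Option A (single fast server) has the shorter time in system.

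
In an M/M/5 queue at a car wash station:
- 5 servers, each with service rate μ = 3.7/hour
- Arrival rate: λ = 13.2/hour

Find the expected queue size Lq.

Traffic intensity: ρ = λ/(cμ) = 13.2/(5×3.7) = 0.7135
Since ρ = 0.7135 < 1, system is stable.
Offered load a = λ/μ = cρ = 13.2/3.7 = 3.5676
P₀ = [ Σₙ₌₀^4 aⁿ/n! + a^5/(5!(1-ρ)) ]⁻¹
Σ = a^0/0! + a^1/1! + a^2/2! + a^3/3! + a^4/4! = 1.0000 + 3.5676 + 6.3638 + 7.5677 + 6.7496 = 25.2487
a^5/(5!(1-ρ)) = 577.9111/(120 × 0.286486) = 16.8103
P₀ = 1/(25.2487 + 16.8103) = 0.02378
Lq = P₀·a^5·ρ / (5!(1-ρ)²) = 0.023776 × 577.9111 × 0.71351 / (120 × 0.082075) = 0.9954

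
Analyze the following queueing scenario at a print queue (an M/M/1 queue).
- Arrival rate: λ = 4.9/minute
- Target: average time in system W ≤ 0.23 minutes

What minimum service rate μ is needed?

For M/M/1: W = 1/(μ-λ)
Need W ≤ 0.23, so 1/(μ-λ) ≤ 0.23
μ - λ ≥ 1/0.23 = 4.3478
μ ≥ 4.9 + 4.3478 = 9.2478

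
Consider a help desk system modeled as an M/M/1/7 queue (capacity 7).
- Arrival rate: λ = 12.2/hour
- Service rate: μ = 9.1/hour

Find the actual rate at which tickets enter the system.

ρ = λ/μ = 12.2/9.1 = 1.34066
P₀ = (1-ρ)/(1-ρ^(K+1)) = (1-1.34066)/(1-1.34066^8) = -0.3407/-9.4364 = 0.03610
P_K = P₀×ρ^K = 0.03610 × 1.34066^7 = 0.03610 × 7.7845 = 0.2810
λ_eff = λ(1-P_K) = 12.2 × (1 - 0.281026) = 12.2 × 0.718974 = 8.7715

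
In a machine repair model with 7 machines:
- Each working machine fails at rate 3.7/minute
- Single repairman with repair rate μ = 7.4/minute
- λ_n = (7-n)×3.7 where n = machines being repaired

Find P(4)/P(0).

P(4)/P(0) = ∏_{i=0}^{4-1} λ_i/μ_{i+1}
= (7-0)×3.7/7.4 × (7-1)×3.7/7.4 × (7-2)×3.7/7.4 × (7-3)×3.7/7.4
= 52.5000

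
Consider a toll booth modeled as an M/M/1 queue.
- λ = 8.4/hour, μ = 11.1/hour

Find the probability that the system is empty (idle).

ρ = λ/μ = 8.4/11.1 = 0.7568
P(0) = 1 - ρ = 1 - 0.7568 = 0.2432
The server is idle 24.32% of the time.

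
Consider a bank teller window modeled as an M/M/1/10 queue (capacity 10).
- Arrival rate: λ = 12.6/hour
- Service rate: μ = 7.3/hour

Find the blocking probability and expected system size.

ρ = λ/μ = 12.6/7.3 = 1.72603
P₀ = (1-ρ)/(1-ρ^(K+1)) = (1-1.72603)/(1-1.72603^11) = -0.7260/-404.0715 = 0.001797
P_K = P₀×ρ^K = 0.001797 × 1.72603^10 = 0.001797 × 234.6840 = 0.4217
Blocking probability P_10 = 0.4217 (42.17%)
L = ρ[1 - (K+1)ρ^K + Kρ^(K+1)] / [(1-ρ)(1-ρ^(K+1))]
L = 1.72603 × (1 - 11×234.6840 + 10×405.0715) / ((1 - 1.72603) × (1 - 405.0715)) = 8.6499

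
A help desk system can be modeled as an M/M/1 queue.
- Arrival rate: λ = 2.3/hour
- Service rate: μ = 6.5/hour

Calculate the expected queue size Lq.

ρ = λ/μ = 2.3/6.5 = 0.3538
For M/M/1: Lq = λ²/(μ(μ-λ))
Lq = 5.29/(6.5 × 4.20)
Lq = 0.1938 tickets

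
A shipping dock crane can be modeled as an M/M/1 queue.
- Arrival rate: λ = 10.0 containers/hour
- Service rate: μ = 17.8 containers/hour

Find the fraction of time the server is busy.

Server utilization: ρ = λ/μ
ρ = 10.0/17.8 = 0.5618
The server is busy 56.18% of the time.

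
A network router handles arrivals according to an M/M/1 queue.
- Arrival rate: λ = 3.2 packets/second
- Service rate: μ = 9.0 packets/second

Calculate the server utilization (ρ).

Server utilization: ρ = λ/μ
ρ = 3.2/9.0 = 0.3556
The server is busy 35.56% of the time.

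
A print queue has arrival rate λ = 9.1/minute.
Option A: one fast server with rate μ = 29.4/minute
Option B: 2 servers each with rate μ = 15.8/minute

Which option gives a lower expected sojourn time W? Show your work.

Option A: single server μ = 29.4 (M/M/1)
  ρ_A = 9.1/29.4 = 0.3095
  W_A = 1/(μ-λ) = 1/(29.4-9.1) = 1/20.30 = 0.04926

Option B: 2 servers μ = 15.8 (M/M/2)
  ρ_B = λ/(cμ) = 9.1/(2×15.8) = 0.2880
  Offered load a = λ/μ = cρ = 9.1/15.8 = 0.5759
  P₀ = [ Σₙ₌₀^1 aⁿ/n! + a^2/(2!(1-ρ)) ]⁻¹
  Σ = a^0/0! + a^1/1! = 1.0000 + 0.5759 = 1.5759
  a^2/(2!(1-ρ)) = 0.3317/(2 × 0.7120) = 0.2329
  P₀ = 1/(1.5759 + 0.23294) = 0.5528
  Lq = P₀·a^2·ρ / (2!(1-ρ)²) = 0.5528 × 0.3317 × 0.2880 / (2 × 0.5070) = 0.05208
  Wq_B = Lq/λ = 0.05208/9.1 = 0.005723
  W_B = Wq_B + 1/μ = 0.005723 + 0.06329 = 0.06901

Since W_A = 0.04926 < W_B = 0.06901, Option A (single fast server) has the shorter time in system.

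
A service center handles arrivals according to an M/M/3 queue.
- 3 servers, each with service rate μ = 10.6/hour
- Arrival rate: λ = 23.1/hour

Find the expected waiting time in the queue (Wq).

Traffic intensity: ρ = λ/(cμ) = 23.1/(3×10.6) = 0.7264
Since ρ = 0.7264 < 1, system is stable.
Offered load a = λ/μ = cρ = 23.1/10.6 = 2.1792
P₀ = [ Σₙ₌₀^2 aⁿ/n! + a^3/(3!(1-ρ)) ]⁻¹
Σ = a^0/0! + a^1/1! + a^2/2! = 1.0000 + 2.1792 + 2.3746 = 5.5538
a^3/(3!(1-ρ)) = 10.3495/(6 × 0.273585) = 6.3049
P₀ = 1/(5.5538 + 6.3049) = 0.08433
Lq = P₀·a^3·ρ / (3!(1-ρ)²) = 0.08433 × 10.3495 × 0.7264 / (6 × 0.07485) = 1.4117
Wq = Lq/λ = 1.4117/23.1 = 0.06111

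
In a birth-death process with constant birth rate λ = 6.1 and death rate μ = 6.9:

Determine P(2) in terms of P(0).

For constant rates: P(n)/P(0) = (λ/μ)^n
P(2)/P(0) = (6.1/6.9)^2 = 0.8841^2 = 0.7816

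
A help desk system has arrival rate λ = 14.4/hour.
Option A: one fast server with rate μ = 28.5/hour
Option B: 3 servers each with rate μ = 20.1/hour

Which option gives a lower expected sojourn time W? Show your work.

Option A: single server μ = 28.5 (M/M/1)
  ρ_A = 14.4/28.5 = 0.5053
  W_A = 1/(μ-λ) = 1/(28.5-14.4) = 1/14.10 = 0.07092

Option B: 3 servers μ = 20.1 (M/M/3)
  ρ_B = λ/(cμ) = 14.4/(3×20.1) = 0.2388
  Offered load a = λ/μ = cρ = 14.4/20.1 = 0.7164
  P₀ = [ Σₙ₌₀^2 aⁿ/n! + a^3/(3!(1-ρ)) ]⁻¹
  Σ = a^0/0! + a^1/1! + a^2/2! = 1.0000 + 0.7164 + 0.2566 = 1.9730
  a^3/(3!(1-ρ)) = 0.3677/(6 × 0.7612) = 0.08051
  P₀ = 1/(1.9730 + 0.08051) = 0.4870
  Lq = P₀·a^3·ρ / (3!(1-ρ)²) = 0.4870 × 0.3677 × 0.2388 / (6 × 0.5794) = 0.01230
  Wq_B = Lq/λ = 0.0122997/14.4 = 0.00085415
  W_B = Wq_B + 1/μ = 0.00085415 + 0.049751 = 0.05061

Since W_B = 0.05061 < W_A = 0.07092, Option B (multiple servers) has the shorter time in system.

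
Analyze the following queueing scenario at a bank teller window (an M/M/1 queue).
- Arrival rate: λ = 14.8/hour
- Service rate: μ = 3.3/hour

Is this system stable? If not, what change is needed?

Stability requires ρ = λ/(cμ) < 1
ρ = 14.8/(1 × 3.3) = 14.8/3.30 = 4.4848
Since 4.4848 ≥ 1, the system is UNSTABLE.
Queue grows without bound. Need μ > λ = 14.8.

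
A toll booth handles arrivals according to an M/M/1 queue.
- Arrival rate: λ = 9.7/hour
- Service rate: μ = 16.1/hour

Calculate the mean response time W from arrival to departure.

First, compute utilization: ρ = λ/μ = 9.7/16.1 = 0.6025
For M/M/1: W = 1/(μ-λ)
W = 1/(16.1-9.7) = 1/6.40
W = 0.1562 hours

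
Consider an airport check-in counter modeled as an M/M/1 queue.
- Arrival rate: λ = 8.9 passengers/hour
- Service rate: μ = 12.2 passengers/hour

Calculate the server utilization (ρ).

Server utilization: ρ = λ/μ
ρ = 8.9/12.2 = 0.7295
The server is busy 72.95% of the time.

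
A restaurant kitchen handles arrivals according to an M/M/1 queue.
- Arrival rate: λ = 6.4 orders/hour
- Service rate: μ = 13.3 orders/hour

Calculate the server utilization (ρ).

Server utilization: ρ = λ/μ
ρ = 6.4/13.3 = 0.4812
The server is busy 48.12% of the time.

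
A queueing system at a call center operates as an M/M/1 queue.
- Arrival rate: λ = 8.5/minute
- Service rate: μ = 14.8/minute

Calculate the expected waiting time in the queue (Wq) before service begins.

First, compute utilization: ρ = λ/μ = 8.5/14.8 = 0.5743
For M/M/1: Wq = λ/(μ(μ-λ))
Wq = 8.5/(14.8 × (14.8-8.5))
Wq = 8.5/(14.8 × 6.30)
Wq = 0.09116 minutes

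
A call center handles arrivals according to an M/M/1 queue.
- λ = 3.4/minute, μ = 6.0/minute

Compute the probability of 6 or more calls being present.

ρ = λ/μ = 3.4/6.0 = 0.56667
P(N ≥ n) = ρⁿ
P(N ≥ 6) = 0.56667^6
P(N ≥ 6) = 0.03311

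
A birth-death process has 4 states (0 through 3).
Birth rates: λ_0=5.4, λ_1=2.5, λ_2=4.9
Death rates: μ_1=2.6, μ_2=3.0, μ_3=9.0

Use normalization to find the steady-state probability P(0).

Ratios P(n)/P(0) = (λ₀···λₙ₋₁)/(μ₁···μₙ):
P(1)/P(0) = (5.4)/(2.6) = 2.0769
P(2)/P(0) = (5.4×2.5)/(2.6×3.0) = 1.7308
P(3)/P(0) = (5.4×2.5×4.9)/(2.6×3.0×9.0) = 0.9423

Normalization: ∑ P(n) = 1
P(0) × (1.0000 + 2.0769 + 1.7308 + 0.9423) = 1
P(0) × 5.7500 = 1
P(0) = 1/5.7500 = 0.1739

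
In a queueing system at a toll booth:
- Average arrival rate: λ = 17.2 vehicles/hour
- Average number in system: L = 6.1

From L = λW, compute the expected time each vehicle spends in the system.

Little's Law: L = λW, so W = L/λ
W = 6.1/17.2 = 0.3547 hours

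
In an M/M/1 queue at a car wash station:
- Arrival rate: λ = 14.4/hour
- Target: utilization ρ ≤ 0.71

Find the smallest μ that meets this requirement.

ρ = λ/μ, so μ = λ/ρ
μ ≥ 14.4/0.71 = 20.2817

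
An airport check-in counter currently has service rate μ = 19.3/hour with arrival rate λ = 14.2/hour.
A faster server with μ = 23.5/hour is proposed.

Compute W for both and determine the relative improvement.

System 1: ρ₁ = 14.2/19.3 = 0.7358, W₁ = 1/(19.3-14.2) = 0.19608
System 2: ρ₂ = 14.2/23.5 = 0.6043, W₂ = 1/(23.5-14.2) = 0.10753
Improvement: (W₁-W₂)/W₁ = (0.19608-0.10753)/0.19608 = 45.16%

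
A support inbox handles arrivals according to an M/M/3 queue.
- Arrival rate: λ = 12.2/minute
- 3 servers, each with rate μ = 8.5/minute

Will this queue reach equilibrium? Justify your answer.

Stability requires ρ = λ/(cμ) < 1
ρ = 12.2/(3 × 8.5) = 12.2/25.50 = 0.4784
Since 0.4784 < 1, the system is STABLE.
The servers are busy 47.84% of the time.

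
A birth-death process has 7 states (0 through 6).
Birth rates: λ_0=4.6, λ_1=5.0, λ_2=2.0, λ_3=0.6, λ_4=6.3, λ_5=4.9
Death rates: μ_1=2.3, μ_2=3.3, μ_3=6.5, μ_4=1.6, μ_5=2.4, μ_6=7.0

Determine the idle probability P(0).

Ratios P(n)/P(0) = (λ₀···λₙ₋₁)/(μ₁···μₙ):
P(1)/P(0) = (4.6)/(2.3) = 2.0000
P(2)/P(0) = (4.6×5.0)/(2.3×3.3) = 3.0303
P(3)/P(0) = (4.6×5.0×2.0)/(2.3×3.3×6.5) = 0.9324
P(4)/P(0) = (4.6×5.0×2.0×0.6)/(2.3×3.3×6.5×1.6) = 0.3497
P(5)/P(0) = (4.6×5.0×2.0×0.6×6.3)/(2.3×3.3×6.5×1.6×2.4) = 0.9178
P(6)/P(0) = (4.6×5.0×2.0×0.6×6.3×4.9)/(2.3×3.3×6.5×1.6×2.4×7.0) = 0.6425

Normalization: ∑ P(n) = 1
P(0) × (1.0000 + 2.0000 + 3.0303 + 0.9324 + 0.3497 + 0.9178 + 0.6425) = 1
P(0) × 8.8727 = 1
P(0) = 1/8.8727 = 0.1127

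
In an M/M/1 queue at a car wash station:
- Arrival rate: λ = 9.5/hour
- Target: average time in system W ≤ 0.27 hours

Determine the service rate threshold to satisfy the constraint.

For M/M/1: W = 1/(μ-λ)
Need W ≤ 0.27, so 1/(μ-λ) ≤ 0.27
μ - λ ≥ 1/0.27 = 3.7037
μ ≥ 9.5 + 3.7037 = 13.2037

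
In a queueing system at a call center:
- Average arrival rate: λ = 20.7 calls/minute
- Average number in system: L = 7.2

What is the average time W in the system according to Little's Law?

Little's Law: L = λW, so W = L/λ
W = 7.2/20.7 = 0.3478 minutes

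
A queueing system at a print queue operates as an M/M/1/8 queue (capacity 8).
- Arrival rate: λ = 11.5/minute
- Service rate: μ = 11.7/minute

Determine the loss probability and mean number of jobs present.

ρ = λ/μ = 11.5/11.7 = 0.9829
P₀ = (1-ρ)/(1-ρ^(K+1)) = (1-0.9829)/(1-0.9829^9) = 0.01710/0.1438 = 0.1189
P_K = P₀×ρ^K = 0.1189 × 0.9829^8 = 0.1189 × 0.8711 = 0.1036
Blocking probability P_8 = 0.1036 (10.36%)
L = ρ[1 - (K+1)ρ^K + Kρ^(K+1)] / [(1-ρ)(1-ρ^(K+1))]
L = 0.9829 × (1 - 9×0.87111337 + 8×0.85621733) / ((1 - 0.9829) × (1 - 0.85621733)) = 3.8851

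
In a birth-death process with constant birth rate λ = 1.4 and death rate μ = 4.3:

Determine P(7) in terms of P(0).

For constant rates: P(n)/P(0) = (λ/μ)^n
P(7)/P(0) = (1.4/4.3)^7 = 0.32558^7 = 0.0003878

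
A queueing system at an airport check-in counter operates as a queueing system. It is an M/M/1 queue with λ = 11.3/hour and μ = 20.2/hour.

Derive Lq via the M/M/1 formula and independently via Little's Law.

Method 1 (direct): Lq = λ²/(μ(μ-λ)) = 127.69/(20.2 × 8.90) = 0.7103

Method 2 (Little's Law):
W = 1/(μ-λ) = 1/8.90 = 0.11236
Wq = W - 1/μ = 0.11236 - 0.049505 = 0.062855
Lq = λWq = 11.3 × 0.062855 = 0.7103 ✔ (matches Method 1)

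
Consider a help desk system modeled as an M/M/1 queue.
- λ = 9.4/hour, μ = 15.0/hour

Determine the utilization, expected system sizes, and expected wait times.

Step 1: ρ = λ/μ = 9.4/15.0 = 0.6267
Step 2: L = λ/(μ-λ) = 9.4/5.60 = 1.6786
Step 3: Lq = λ²/(μ(μ-λ)) = 88.36/(15.0×5.60) = 1.0519
Step 4: W = 1/(μ-λ) = 1/5.60 = 0.17857
Step 5: Wq = λ/(μ(μ-λ)) = 9.4/(15.0×5.60) = 0.1119
Step 6: P(0) = 1-ρ = 0.3733
Verify: L = λW = 9.4×0.17857 = 1.6786 ✔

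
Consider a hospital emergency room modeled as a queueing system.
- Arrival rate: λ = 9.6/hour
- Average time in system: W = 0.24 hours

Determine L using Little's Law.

Little's Law: L = λW
L = 9.6 × 0.24 = 2.3040 patients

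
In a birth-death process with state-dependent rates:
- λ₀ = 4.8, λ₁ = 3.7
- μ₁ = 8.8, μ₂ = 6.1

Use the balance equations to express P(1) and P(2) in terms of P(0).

Balance equations:
State 0: λ₀P₀ = μ₁P₁ → P₁ = (λ₀/μ₁)P₀ = (4.8/8.8)P₀ = 0.5455P₀
State 1: P₂ = (λ₀λ₁)/(μ₁μ₂)P₀ = (4.8×3.7)/(8.8×6.1)P₀ = 0.3308P₀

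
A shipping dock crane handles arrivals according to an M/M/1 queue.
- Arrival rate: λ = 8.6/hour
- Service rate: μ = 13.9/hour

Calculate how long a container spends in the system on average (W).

First, compute utilization: ρ = λ/μ = 8.6/13.9 = 0.6187
For M/M/1: W = 1/(μ-λ)
W = 1/(13.9-8.6) = 1/5.30
W = 0.1887 hours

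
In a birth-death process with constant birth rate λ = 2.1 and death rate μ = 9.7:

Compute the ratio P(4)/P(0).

For constant rates: P(n)/P(0) = (λ/μ)^n
P(4)/P(0) = (2.1/9.7)^4 = 0.2165^4 = 0.002197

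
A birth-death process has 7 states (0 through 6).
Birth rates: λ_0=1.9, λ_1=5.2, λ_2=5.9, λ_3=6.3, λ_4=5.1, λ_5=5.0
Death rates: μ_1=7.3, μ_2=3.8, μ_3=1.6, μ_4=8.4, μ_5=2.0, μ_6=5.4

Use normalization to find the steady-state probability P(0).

Ratios P(n)/P(0) = (λ₀···λₙ₋₁)/(μ₁···μₙ):
P(1)/P(0) = (1.9)/(7.3) = 0.26027
P(2)/P(0) = (1.9×5.2)/(7.3×3.8) = 0.35616
P(3)/P(0) = (1.9×5.2×5.9)/(7.3×3.8×1.6) = 1.3134
P(4)/P(0) = (1.9×5.2×5.9×6.3)/(7.3×3.8×1.6×8.4) = 0.98502
P(5)/P(0) = (1.9×5.2×5.9×6.3×5.1)/(7.3×3.8×1.6×8.4×2.0) = 2.5118
P(6)/P(0) = (1.9×5.2×5.9×6.3×5.1×5.0)/(7.3×3.8×1.6×8.4×2.0×5.4) = 2.3257

Normalization: ∑ P(n) = 1
P(0) × (1.0000 + 0.26027 + 0.35616 + 1.3134 + 0.98502 + 2.5118 + 2.3257) = 1
P(0) × 8.7523 = 1
P(0) = 1/8.7523 = 0.1143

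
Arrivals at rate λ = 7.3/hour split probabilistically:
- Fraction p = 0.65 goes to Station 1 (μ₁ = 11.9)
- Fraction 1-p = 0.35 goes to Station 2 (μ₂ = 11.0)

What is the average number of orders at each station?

Effective rates: λ₁ = 7.3×0.65 = 4.745, λ₂ = 7.3×0.35 = 2.555
Station 1: ρ₁ = 4.745/11.9 = 0.39874, L₁ = ρ₁/(1-ρ₁) = 0.39874/(1-0.39874) = 0.6632
Station 2: ρ₂ = 2.555/11.0 = 0.23227, L₂ = ρ₂/(1-ρ₂) = 0.23227/(1-0.23227) = 0.3025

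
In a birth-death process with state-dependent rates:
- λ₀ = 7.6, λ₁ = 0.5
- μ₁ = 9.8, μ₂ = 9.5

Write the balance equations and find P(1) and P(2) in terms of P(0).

Balance equations:
State 0: λ₀P₀ = μ₁P₁ → P₁ = (λ₀/μ₁)P₀ = (7.6/9.8)P₀ = 0.7755P₀
State 1: P₂ = (λ₀λ₁)/(μ₁μ₂)P₀ = (7.6×0.5)/(9.8×9.5)P₀ = 0.04082P₀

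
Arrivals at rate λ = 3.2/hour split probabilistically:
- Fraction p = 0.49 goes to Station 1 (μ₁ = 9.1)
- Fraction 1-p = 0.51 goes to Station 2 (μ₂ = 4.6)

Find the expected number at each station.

Effective rates: λ₁ = 3.2×0.49 = 1.568, λ₂ = 3.2×0.51 = 1.632
Station 1: ρ₁ = 1.568/9.1 = 0.1723, L₁ = ρ₁/(1-ρ₁) = 0.1723/(1-0.1723) = 0.2082
Station 2: ρ₂ = 1.632/4.6 = 0.3548, L₂ = ρ₂/(1-ρ₂) = 0.3548/(1-0.3548) = 0.5499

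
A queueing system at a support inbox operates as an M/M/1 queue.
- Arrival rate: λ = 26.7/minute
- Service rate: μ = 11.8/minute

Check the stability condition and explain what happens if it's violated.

Stability requires ρ = λ/(cμ) < 1
ρ = 26.7/(1 × 11.8) = 26.7/11.80 = 2.2627
Since 2.2627 ≥ 1, the system is UNSTABLE.
Queue grows without bound. Need μ > λ = 26.7.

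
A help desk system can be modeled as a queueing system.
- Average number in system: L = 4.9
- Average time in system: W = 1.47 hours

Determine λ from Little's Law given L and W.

Little's Law: L = λW, so λ = L/W
λ = 4.9/1.47 = 3.3333 tickets/hour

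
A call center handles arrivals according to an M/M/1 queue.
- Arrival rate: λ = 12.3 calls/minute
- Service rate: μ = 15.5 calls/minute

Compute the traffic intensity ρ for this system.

Server utilization: ρ = λ/μ
ρ = 12.3/15.5 = 0.7935
The server is busy 79.35% of the time.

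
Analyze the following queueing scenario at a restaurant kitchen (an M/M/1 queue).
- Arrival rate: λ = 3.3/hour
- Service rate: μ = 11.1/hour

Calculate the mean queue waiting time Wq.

First, compute utilization: ρ = λ/μ = 3.3/11.1 = 0.2973
For M/M/1: Wq = λ/(μ(μ-λ))
Wq = 3.3/(11.1 × (11.1-3.3))
Wq = 3.3/(11.1 × 7.80)
Wq = 0.03812 hours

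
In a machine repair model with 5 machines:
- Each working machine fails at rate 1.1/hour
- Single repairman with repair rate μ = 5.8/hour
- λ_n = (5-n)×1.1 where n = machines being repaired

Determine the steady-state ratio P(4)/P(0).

P(4)/P(0) = ∏_{i=0}^{4-1} λ_i/μ_{i+1}
= (5-0)×1.1/5.8 × (5-1)×1.1/5.8 × (5-2)×1.1/5.8 × (5-3)×1.1/5.8
= 0.1553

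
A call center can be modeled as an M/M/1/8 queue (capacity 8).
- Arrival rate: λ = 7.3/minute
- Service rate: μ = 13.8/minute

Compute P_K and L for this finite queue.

ρ = λ/μ = 7.3/13.8 = 0.52899
P₀ = (1-ρ)/(1-ρ^(K+1)) = (1-0.52899)/(1-0.52899^9) = 0.4710/0.9968 = 0.4725
P_K = P₀×ρ^K = 0.4725 × 0.52899^8 = 0.4725 × 0.006132 = 0.002897
Blocking probability P_8 = 0.002897 (0.29%)
L = ρ[1 - (K+1)ρ^K + Kρ^(K+1)] / [(1-ρ)(1-ρ^(K+1))]
L = 0.52899 × (1 - 9×0.006132 + 8×0.003244) / ((1 - 0.52899) × (1 - 0.003244)) = 1.0938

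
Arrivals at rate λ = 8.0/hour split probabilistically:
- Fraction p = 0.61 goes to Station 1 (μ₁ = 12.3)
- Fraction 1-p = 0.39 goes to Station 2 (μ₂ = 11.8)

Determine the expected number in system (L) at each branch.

Effective rates: λ₁ = 8.0×0.61 = 4.88, λ₂ = 8.0×0.39 = 3.12
Station 1: ρ₁ = 4.88/12.3 = 0.39675, L₁ = ρ₁/(1-ρ₁) = 0.39675/(1-0.39675) = 0.6577
Station 2: ρ₂ = 3.12/11.8 = 0.2644, L₂ = ρ₂/(1-ρ₂) = 0.2644/(1-0.2644) = 0.3594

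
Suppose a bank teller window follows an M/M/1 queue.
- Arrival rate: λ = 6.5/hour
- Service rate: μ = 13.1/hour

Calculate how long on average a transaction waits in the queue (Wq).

First, compute utilization: ρ = λ/μ = 6.5/13.1 = 0.4962
For M/M/1: Wq = λ/(μ(μ-λ))
Wq = 6.5/(13.1 × (13.1-6.5))
Wq = 6.5/(13.1 × 6.60)
Wq = 0.07518 hours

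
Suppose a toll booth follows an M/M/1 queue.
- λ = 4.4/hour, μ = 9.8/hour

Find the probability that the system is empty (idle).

ρ = λ/μ = 4.4/9.8 = 0.4490
P(0) = 1 - ρ = 1 - 0.4490 = 0.5510
The server is idle 55.10% of the time.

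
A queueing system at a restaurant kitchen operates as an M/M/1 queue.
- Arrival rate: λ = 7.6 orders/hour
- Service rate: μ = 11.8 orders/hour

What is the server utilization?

Server utilization: ρ = λ/μ
ρ = 7.6/11.8 = 0.6441
The server is busy 64.41% of the time.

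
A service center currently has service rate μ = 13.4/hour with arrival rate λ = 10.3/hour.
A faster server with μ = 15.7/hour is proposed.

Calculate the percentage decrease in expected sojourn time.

System 1: ρ₁ = 10.3/13.4 = 0.7687, W₁ = 1/(13.4-10.3) = 0.3226
System 2: ρ₂ = 10.3/15.7 = 0.6561, W₂ = 1/(15.7-10.3) = 0.1852
Improvement: (W₁-W₂)/W₁ = (0.3226-0.1852)/0.3226 = 42.59%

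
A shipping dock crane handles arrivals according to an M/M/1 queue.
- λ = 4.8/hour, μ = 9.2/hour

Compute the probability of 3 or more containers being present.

ρ = λ/μ = 4.8/9.2 = 0.5217
P(N ≥ n) = ρⁿ
P(N ≥ 3) = 0.5217^3
P(N ≥ 3) = 0.1420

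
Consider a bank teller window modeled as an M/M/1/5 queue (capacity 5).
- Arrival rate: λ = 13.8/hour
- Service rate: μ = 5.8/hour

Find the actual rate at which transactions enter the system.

ρ = λ/μ = 13.8/5.8 = 2.37931
P₀ = (1-ρ)/(1-ρ^(K+1)) = (1-2.37931)/(1-2.37931^6) = -1.3793/-180.4288 = 0.007645
P_K = P₀×ρ^K = 0.0076446 × 2.37931^5 = 0.0076446 × 76.2527 = 0.5829
λ_eff = λ(1-P_K) = 13.8 × (1 - 0.58292) = 13.8 × 0.41708 = 5.7557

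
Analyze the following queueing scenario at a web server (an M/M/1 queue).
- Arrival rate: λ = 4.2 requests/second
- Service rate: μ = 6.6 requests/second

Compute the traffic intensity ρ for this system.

Server utilization: ρ = λ/μ
ρ = 4.2/6.6 = 0.6364
The server is busy 63.64% of the time.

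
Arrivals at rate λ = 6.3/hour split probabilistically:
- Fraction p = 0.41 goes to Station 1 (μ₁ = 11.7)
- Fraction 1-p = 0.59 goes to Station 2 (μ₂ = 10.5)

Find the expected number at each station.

Effective rates: λ₁ = 6.3×0.41 = 2.583, λ₂ = 6.3×0.59 = 3.717
Station 1: ρ₁ = 2.583/11.7 = 0.22077, L₁ = ρ₁/(1-ρ₁) = 0.22077/(1-0.22077) = 0.2833
Station 2: ρ₂ = 3.717/10.5 = 0.3540, L₂ = ρ₂/(1-ρ₂) = 0.3540/(1-0.3540) = 0.5480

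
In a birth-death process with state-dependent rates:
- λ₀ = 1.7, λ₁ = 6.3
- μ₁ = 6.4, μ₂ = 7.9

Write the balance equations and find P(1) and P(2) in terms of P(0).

Balance equations:
State 0: λ₀P₀ = μ₁P₁ → P₁ = (λ₀/μ₁)P₀ = (1.7/6.4)P₀ = 0.2656P₀
State 1: P₂ = (λ₀λ₁)/(μ₁μ₂)P₀ = (1.7×6.3)/(6.4×7.9)P₀ = 0.2118P₀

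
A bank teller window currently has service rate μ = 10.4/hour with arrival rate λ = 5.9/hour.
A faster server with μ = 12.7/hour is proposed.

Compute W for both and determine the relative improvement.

System 1: ρ₁ = 5.9/10.4 = 0.5673, W₁ = 1/(10.4-5.9) = 0.22222
System 2: ρ₂ = 5.9/12.7 = 0.4646, W₂ = 1/(12.7-5.9) = 0.14706
Improvement: (W₁-W₂)/W₁ = (0.22222-0.14706)/0.22222 = 33.82%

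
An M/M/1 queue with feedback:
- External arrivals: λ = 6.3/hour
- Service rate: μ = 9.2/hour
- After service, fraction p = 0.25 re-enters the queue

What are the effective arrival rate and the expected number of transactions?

Effective arrival rate: λ_eff = λ/(1-p) = 6.3/(1-0.25) = 6.3/0.75 = 8.4000
ρ = λ_eff/μ = 8.4000/9.2 = 0.9130435
L = ρ/(1-ρ) = 0.9130435/(1-0.9130435) = 10.5000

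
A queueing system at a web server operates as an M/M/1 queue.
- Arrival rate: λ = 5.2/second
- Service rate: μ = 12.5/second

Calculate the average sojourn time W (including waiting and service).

First, compute utilization: ρ = λ/μ = 5.2/12.5 = 0.4160
For M/M/1: W = 1/(μ-λ)
W = 1/(12.5-5.2) = 1/7.30
W = 0.1370 seconds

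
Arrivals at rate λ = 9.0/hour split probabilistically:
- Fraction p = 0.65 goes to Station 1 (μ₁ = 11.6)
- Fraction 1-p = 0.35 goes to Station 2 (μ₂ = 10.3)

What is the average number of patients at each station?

Effective rates: λ₁ = 9.0×0.65 = 5.85, λ₂ = 9.0×0.35 = 3.15
Station 1: ρ₁ = 5.85/11.6 = 0.50431, L₁ = ρ₁/(1-ρ₁) = 0.50431/(1-0.50431) = 1.0174
Station 2: ρ₂ = 3.15/10.3 = 0.30583, L₂ = ρ₂/(1-ρ₂) = 0.30583/(1-0.30583) = 0.4406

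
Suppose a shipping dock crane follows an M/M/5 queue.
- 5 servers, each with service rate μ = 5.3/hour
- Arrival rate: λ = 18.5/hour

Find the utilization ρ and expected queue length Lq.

Traffic intensity: ρ = λ/(cμ) = 18.5/(5×5.3) = 0.6981
Since ρ = 0.6981 < 1, system is stable.
Offered load a = λ/μ = cρ = 18.5/5.3 = 3.4906
P₀ = [ Σₙ₌₀^4 aⁿ/n! + a^5/(5!(1-ρ)) ]⁻¹
Σ = a^0/0! + a^1/1! + a^2/2! + a^3/3! + a^4/4! = 1.0000 + 3.4906 + 6.0920 + 7.0882 + 6.1855 = 23.8563
a^5/(5!(1-ρ)) = 518.1784/(120 × 0.301887) = 14.3039
P₀ = 1/(23.8563 + 14.3039) = 0.02621
Lq = P₀·a^5·ρ / (5!(1-ρ)²) = 0.026205 × 518.1784 × 0.69811 / (120 × 0.091136) = 0.8668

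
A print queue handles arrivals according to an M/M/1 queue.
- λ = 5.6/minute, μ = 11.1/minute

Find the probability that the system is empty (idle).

ρ = λ/μ = 5.6/11.1 = 0.5045
P(0) = 1 - ρ = 1 - 0.5045 = 0.4955
The server is idle 49.55% of the time.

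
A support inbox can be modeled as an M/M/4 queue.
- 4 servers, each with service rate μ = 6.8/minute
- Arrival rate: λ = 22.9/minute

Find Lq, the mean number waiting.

Traffic intensity: ρ = λ/(cμ) = 22.9/(4×6.8) = 0.8419
Since ρ = 0.8419 < 1, system is stable.
Offered load a = λ/μ = cρ = 22.9/6.8 = 3.3676
P₀ = [ Σₙ₌₀^3 aⁿ/n! + a^4/(4!(1-ρ)) ]⁻¹
Σ = a^0/0! + a^1/1! + a^2/2! + a^3/3! = 1.00000 + 3.36765 + 5.67052 + 6.36544 = 16.4036
a^4/(4!(1-ρ)) = 128.6193/(24 × 0.158088) = 33.8997
P₀ = 1/(16.4036 + 33.8997) = 0.01988
Lq = P₀·a^4·ρ / (4!(1-ρ)²) = 0.0198794 × 128.6193 × 0.841912 / (24 × 0.0249919) = 3.5889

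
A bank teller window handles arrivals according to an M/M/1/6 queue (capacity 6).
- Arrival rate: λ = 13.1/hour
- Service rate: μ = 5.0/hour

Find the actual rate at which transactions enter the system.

ρ = λ/μ = 13.1/5.0 = 2.6200
P₀ = (1-ρ)/(1-ρ^(K+1)) = (1-2.6200)/(1-2.6200^7) = -1.6200/-846.4402 = 0.001914
P_K = P₀×ρ^K = 0.001914 × 2.6200^6 = 0.001914 × 323.4504 = 0.6191
λ_eff = λ(1-P_K) = 13.1 × (1 - 0.61905) = 13.1 × 0.38095 = 4.9904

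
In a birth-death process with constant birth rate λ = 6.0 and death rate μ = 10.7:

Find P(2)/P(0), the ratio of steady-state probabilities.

For constant rates: P(n)/P(0) = (λ/μ)^n
P(2)/P(0) = (6.0/10.7)^2 = 0.5607^2 = 0.3144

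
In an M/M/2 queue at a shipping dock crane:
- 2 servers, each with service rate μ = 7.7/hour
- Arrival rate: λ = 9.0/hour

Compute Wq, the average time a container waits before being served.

Traffic intensity: ρ = λ/(cμ) = 9.0/(2×7.7) = 0.5844
Since ρ = 0.5844 < 1, system is stable.
Offered load a = λ/μ = cρ = 9.0/7.7 = 1.1688
P₀ = [ Σₙ₌₀^1 aⁿ/n! + a^2/(2!(1-ρ)) ]⁻¹
Σ = a^0/0! + a^1/1! = 1.0000 + 1.1688 = 2.1688
a^2/(2!(1-ρ)) = 1.3662/(2 × 0.41558) = 1.6437
P₀ = 1/(2.1688 + 1.6437) = 0.2623
Lq = P₀·a^2·ρ / (2!(1-ρ)²) = 0.2623 × 1.3662 × 0.5844 / (2 × 0.1727) = 0.6063
Wq = Lq/λ = 0.60627/9.0 = 0.06736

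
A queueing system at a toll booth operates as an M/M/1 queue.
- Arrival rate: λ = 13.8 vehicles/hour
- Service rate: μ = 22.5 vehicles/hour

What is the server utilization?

Server utilization: ρ = λ/μ
ρ = 13.8/22.5 = 0.6133
The server is busy 61.33% of the time.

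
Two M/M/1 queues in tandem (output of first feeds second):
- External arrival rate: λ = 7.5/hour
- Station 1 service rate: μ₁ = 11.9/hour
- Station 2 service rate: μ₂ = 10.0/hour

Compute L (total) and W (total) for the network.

By Jackson's theorem, each station behaves as independent M/M/1.
Station 1: ρ₁ = 7.5/11.9 = 0.6303, L₁ = ρ₁/(1-ρ₁) = λ/(μ₁-λ) = 7.5/4.40 = 1.7045
Station 2: ρ₂ = 7.5/10.0 = 0.7500, L₂ = ρ₂/(1-ρ₂) = λ/(μ₂-λ) = 7.5/2.50 = 3.0000
Total: L = L₁ + L₂ = 1.7045 + 3.0000 = 4.7045
W = L/λ = 4.7045/7.5 = 0.6273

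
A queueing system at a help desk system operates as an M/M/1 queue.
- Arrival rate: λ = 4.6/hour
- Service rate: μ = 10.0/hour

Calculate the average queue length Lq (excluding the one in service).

ρ = λ/μ = 4.6/10.0 = 0.4600
For M/M/1: Lq = λ²/(μ(μ-λ))
Lq = 21.16/(10.0 × 5.40)
Lq = 0.3919 tickets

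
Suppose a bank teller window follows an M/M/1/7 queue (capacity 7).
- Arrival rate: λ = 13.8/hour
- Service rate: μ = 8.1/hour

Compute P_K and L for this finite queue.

ρ = λ/μ = 13.8/8.1 = 1.7037
P₀ = (1-ρ)/(1-ρ^(K+1)) = (1-1.7037)/(1-1.7037^8) = -0.7037/-69.9815 = 0.01006
P_K = P₀×ρ^K = 0.0100555 × 1.7037^7 = 0.0100555 × 41.6631 = 0.4189
Blocking probability P_7 = 0.4189 (41.89%)
L = ρ[1 - (K+1)ρ^K + Kρ^(K+1)] / [(1-ρ)(1-ρ^(K+1))]
L = 1.7037 × (1 - 8×41.6631 + 7×70.9815) / ((1 - 1.7037) × (1 - 70.9815)) = 5.6933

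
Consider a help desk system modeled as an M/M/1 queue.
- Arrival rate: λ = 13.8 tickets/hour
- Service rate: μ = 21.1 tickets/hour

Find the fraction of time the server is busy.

Server utilization: ρ = λ/μ
ρ = 13.8/21.1 = 0.6540
The server is busy 65.40% of the time.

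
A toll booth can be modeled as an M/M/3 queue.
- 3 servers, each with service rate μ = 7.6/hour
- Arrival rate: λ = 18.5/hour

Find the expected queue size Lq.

Traffic intensity: ρ = λ/(cμ) = 18.5/(3×7.6) = 0.8114
Since ρ = 0.8114 < 1, system is stable.
Offered load a = λ/μ = cρ = 18.5/7.6 = 2.4342
P₀ = [ Σₙ₌₀^2 aⁿ/n! + a^3/(3!(1-ρ)) ]⁻¹
Σ = a^0/0! + a^1/1! + a^2/2! = 1.0000 + 2.4342 + 2.9627 = 6.3969
a^3/(3!(1-ρ)) = 14.4236/(6 × 0.188596) = 12.7465
P₀ = 1/(6.3969 + 12.7465) = 0.05224
Lq = P₀·a^3·ρ / (3!(1-ρ)²) = 0.05224 × 14.4236 × 0.8114 / (6 × 0.03557) = 2.8647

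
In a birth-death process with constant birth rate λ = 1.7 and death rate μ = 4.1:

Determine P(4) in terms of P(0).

For constant rates: P(n)/P(0) = (λ/μ)^n
P(4)/P(0) = (1.7/4.1)^4 = 0.41463^4 = 0.02956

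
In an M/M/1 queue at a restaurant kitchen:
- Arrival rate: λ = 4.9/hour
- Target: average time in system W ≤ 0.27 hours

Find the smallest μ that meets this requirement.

For M/M/1: W = 1/(μ-λ)
Need W ≤ 0.27, so 1/(μ-λ) ≤ 0.27
μ - λ ≥ 1/0.27 = 3.7037
μ ≥ 4.9 + 3.7037 = 8.6037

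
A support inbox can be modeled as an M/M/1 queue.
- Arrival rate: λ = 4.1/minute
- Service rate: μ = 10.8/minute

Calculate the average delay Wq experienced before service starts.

First, compute utilization: ρ = λ/μ = 4.1/10.8 = 0.3796
For M/M/1: Wq = λ/(μ(μ-λ))
Wq = 4.1/(10.8 × (10.8-4.1))
Wq = 4.1/(10.8 × 6.70)
Wq = 0.05666 minutes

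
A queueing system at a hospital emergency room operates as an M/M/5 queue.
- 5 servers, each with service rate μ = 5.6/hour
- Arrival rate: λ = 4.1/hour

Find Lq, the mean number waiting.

Traffic intensity: ρ = λ/(cμ) = 4.1/(5×5.6) = 0.1464
Since ρ = 0.1464 < 1, system is stable.
Offered load a = λ/μ = cρ = 4.1/5.6 = 0.7321
P₀ = [ Σₙ₌₀^4 aⁿ/n! + a^5/(5!(1-ρ)) ]⁻¹
Σ = a^0/0! + a^1/1! + a^2/2! + a^3/3! + a^4/4! = 1.0000 + 0.7321 + 0.2680 + 0.06541 + 0.01197 = 2.0775
a^5/(5!(1-ρ)) = 0.2104/(120 × 0.8536) = 0.002054
P₀ = 1/(2.0775 + 0.002054) = 0.4809
Lq = P₀·a^5·ρ / (5!(1-ρ)²) = 0.4809 × 0.2104 × 0.1464 / (120 × 0.7286) = 0.0001694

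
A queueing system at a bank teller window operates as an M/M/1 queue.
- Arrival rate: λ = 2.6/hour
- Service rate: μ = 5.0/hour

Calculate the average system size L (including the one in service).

ρ = λ/μ = 2.6/5.0 = 0.5200
For M/M/1: L = λ/(μ-λ)
L = 2.6/(5.0-2.6) = 2.6/2.40
L = 1.0833 transactions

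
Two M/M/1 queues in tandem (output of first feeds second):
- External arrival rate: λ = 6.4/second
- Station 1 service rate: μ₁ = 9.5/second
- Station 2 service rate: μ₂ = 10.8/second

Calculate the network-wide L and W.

By Jackson's theorem, each station behaves as independent M/M/1.
Station 1: ρ₁ = 6.4/9.5 = 0.6737, L₁ = ρ₁/(1-ρ₁) = λ/(μ₁-λ) = 6.4/3.10 = 2.06452
Station 2: ρ₂ = 6.4/10.8 = 0.5926, L₂ = ρ₂/(1-ρ₂) = λ/(μ₂-λ) = 6.4/4.40 = 1.45455
Total: L = L₁ + L₂ = 2.06452 + 1.45455 = 3.5191
W = L/λ = 3.5191/6.4 = 0.5499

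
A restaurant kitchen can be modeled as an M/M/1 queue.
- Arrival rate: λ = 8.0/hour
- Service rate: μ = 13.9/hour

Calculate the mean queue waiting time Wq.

First, compute utilization: ρ = λ/μ = 8.0/13.9 = 0.5755
For M/M/1: Wq = λ/(μ(μ-λ))
Wq = 8.0/(13.9 × (13.9-8.0))
Wq = 8.0/(13.9 × 5.90)
Wq = 0.09755 hours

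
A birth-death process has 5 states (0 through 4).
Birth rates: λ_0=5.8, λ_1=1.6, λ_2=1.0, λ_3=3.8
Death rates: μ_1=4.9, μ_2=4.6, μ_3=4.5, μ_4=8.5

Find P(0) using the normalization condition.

Ratios P(n)/P(0) = (λ₀···λₙ₋₁)/(μ₁···μₙ):
P(1)/P(0) = (5.8)/(4.9) = 1.1837
P(2)/P(0) = (5.8×1.6)/(4.9×4.6) = 0.4117
P(3)/P(0) = (5.8×1.6×1.0)/(4.9×4.6×4.5) = 0.09149
P(4)/P(0) = (5.8×1.6×1.0×3.8)/(4.9×4.6×4.5×8.5) = 0.04090

Normalization: ∑ P(n) = 1
P(0) × (1.0000 + 1.1837 + 0.4117 + 0.09149 + 0.04090) = 1
P(0) × 2.7278 = 1
P(0) = 1/2.7278 = 0.3666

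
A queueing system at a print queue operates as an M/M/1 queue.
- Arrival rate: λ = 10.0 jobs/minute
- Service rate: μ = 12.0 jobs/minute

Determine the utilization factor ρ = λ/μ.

Server utilization: ρ = λ/μ
ρ = 10.0/12.0 = 0.8333
The server is busy 83.33% of the time.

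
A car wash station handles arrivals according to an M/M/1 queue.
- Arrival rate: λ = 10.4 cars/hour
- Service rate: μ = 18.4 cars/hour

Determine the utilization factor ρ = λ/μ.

Server utilization: ρ = λ/μ
ρ = 10.4/18.4 = 0.5652
The server is busy 56.52% of the time.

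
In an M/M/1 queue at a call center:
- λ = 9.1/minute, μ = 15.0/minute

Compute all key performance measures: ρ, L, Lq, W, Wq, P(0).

Step 1: ρ = λ/μ = 9.1/15.0 = 0.6067
Step 2: L = λ/(μ-λ) = 9.1/5.90 = 1.5424
Step 3: Lq = λ²/(μ(μ-λ)) = 82.81/(15.0×5.90) = 0.9357
Step 4: W = 1/(μ-λ) = 1/5.90 = 0.16949
Step 5: Wq = λ/(μ(μ-λ)) = 9.1/(15.0×5.90) = 0.1028
Step 6: P(0) = 1-ρ = 0.3933
Verify: L = λW = 9.1×0.16949 = 1.5424 ✔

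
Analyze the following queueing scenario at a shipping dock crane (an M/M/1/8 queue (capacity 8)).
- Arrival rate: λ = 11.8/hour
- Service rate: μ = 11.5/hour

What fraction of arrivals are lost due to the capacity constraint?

ρ = λ/μ = 11.8/11.5 = 1.02609
P₀ = (1-ρ)/(1-ρ^(K+1)) = (1-1.02609)/(1-1.02609^9) = -0.02609/-0.2609 = 0.1000
P_K = P₀×ρ^K = 0.1000 × 1.02609^8 = 0.1000 × 1.2288 = 0.1229
Blocking probability = 12.29%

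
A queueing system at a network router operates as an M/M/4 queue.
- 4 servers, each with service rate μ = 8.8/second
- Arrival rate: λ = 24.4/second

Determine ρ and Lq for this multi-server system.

Traffic intensity: ρ = λ/(cμ) = 24.4/(4×8.8) = 0.6932
Since ρ = 0.6932 < 1, system is stable.
Offered load a = λ/μ = cρ = 24.4/8.8 = 2.7727
P₀ = [ Σₙ₌₀^3 aⁿ/n! + a^4/(4!(1-ρ)) ]⁻¹
Σ = a^0/0! + a^1/1! + a^2/2! + a^3/3! = 1.0000 + 2.7727 + 3.8440 + 3.5528 = 11.1695
a^4/(4!(1-ρ)) = 59.1056/(24 × 0.306818) = 8.0267
P₀ = 1/(11.1695 + 8.0267) = 0.05209
Lq = P₀·a^4·ρ / (4!(1-ρ)²) = 0.052094 × 59.1056 × 0.69318 / (24 × 0.094137) = 0.9447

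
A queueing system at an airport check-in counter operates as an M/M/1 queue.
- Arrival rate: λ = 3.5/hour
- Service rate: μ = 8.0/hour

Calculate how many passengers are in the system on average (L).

ρ = λ/μ = 3.5/8.0 = 0.4375
For M/M/1: L = λ/(μ-λ)
L = 3.5/(8.0-3.5) = 3.5/4.50
L = 0.7778 passengers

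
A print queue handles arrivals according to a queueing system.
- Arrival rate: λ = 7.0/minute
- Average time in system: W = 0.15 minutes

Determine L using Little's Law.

Little's Law: L = λW
L = 7.0 × 0.15 = 1.0500 jobs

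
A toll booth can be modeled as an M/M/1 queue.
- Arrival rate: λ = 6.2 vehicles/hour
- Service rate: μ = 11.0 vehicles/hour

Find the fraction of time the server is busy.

Server utilization: ρ = λ/μ
ρ = 6.2/11.0 = 0.5636
The server is busy 56.36% of the time.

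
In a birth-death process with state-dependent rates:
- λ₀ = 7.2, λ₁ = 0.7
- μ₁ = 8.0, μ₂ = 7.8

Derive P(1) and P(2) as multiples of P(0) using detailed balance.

Balance equations:
State 0: λ₀P₀ = μ₁P₁ → P₁ = (λ₀/μ₁)P₀ = (7.2/8.0)P₀ = 0.9000P₀
State 1: P₂ = (λ₀λ₁)/(μ₁μ₂)P₀ = (7.2×0.7)/(8.0×7.8)P₀ = 0.08077P₀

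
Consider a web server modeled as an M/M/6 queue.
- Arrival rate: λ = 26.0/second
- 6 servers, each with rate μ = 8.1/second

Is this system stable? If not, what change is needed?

Stability requires ρ = λ/(cμ) < 1
ρ = 26.0/(6 × 8.1) = 26.0/48.60 = 0.5350
Since 0.5350 < 1, the system is STABLE.
The servers are busy 53.50% of the time.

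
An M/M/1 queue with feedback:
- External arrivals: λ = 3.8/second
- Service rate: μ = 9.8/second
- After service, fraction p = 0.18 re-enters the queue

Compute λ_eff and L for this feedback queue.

Effective arrival rate: λ_eff = λ/(1-p) = 3.8/(1-0.18) = 3.8/0.82 = 4.6341
ρ = λ_eff/μ = 4.6341/9.8 = 0.47287
L = ρ/(1-ρ) = 0.47287/(1-0.47287) = 0.8971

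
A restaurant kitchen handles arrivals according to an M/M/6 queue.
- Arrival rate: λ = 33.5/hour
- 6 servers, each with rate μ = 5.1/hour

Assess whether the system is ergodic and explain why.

Stability requires ρ = λ/(cμ) < 1
ρ = 33.5/(6 × 5.1) = 33.5/30.60 = 1.0948
Since 1.0948 ≥ 1, the system is UNSTABLE.
Need c > λ/μ = 33.5/5.1 = 6.57.
Minimum servers needed: c = 7.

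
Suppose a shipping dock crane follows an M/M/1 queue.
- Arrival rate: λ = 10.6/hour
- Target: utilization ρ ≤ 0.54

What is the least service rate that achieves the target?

ρ = λ/μ, so μ = λ/ρ
μ ≥ 10.6/0.54 = 19.6296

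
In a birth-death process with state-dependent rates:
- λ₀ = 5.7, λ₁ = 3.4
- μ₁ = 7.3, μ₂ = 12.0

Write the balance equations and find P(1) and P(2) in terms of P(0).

Balance equations:
State 0: λ₀P₀ = μ₁P₁ → P₁ = (λ₀/μ₁)P₀ = (5.7/7.3)P₀ = 0.7808P₀
State 1: P₂ = (λ₀λ₁)/(μ₁μ₂)P₀ = (5.7×3.4)/(7.3×12.0)P₀ = 0.2212P₀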